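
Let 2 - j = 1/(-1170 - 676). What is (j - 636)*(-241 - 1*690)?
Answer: 1089607953/1846 ≈ 5.9025e+5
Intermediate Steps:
j = 3693/1846 (j = 2 - 1/(-1170 - 676) = 2 - 1/(-1846) = 2 - 1*(-1/1846) = 2 + 1/1846 = 3693/1846 ≈ 2.0005)
(j - 636)*(-241 - 1*690) = (3693/1846 - 636)*(-241 - 1*690) = -1170363*(-241 - 690)/1846 = -1170363/1846*(-931) = 1089607953/1846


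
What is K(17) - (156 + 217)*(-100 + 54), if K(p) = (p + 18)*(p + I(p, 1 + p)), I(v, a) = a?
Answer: 18383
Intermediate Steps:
K(p) = (1 + 2*p)*(18 + p) (K(p) = (p + 18)*(p + (1 + p)) = (18 + p)*(1 + 2*p) = (1 + 2*p)*(18 + p))
K(17) - (156 + 217)*(-100 + 54) = (18 + 2*17² + 37*17) - (156 + 217)*(-100 + 54) = (18 + 2*289 + 629) - 373*(-46) = (18 + 578 + 629) - 1*(-17158) = 1225 + 17158 = 18383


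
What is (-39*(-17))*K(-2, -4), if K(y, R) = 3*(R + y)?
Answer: -11934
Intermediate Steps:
K(y, R) = 3*R + 3*y
(-39*(-17))*K(-2, -4) = (-39*(-17))*(3*(-4) + 3*(-2)) = 663*(-12 - 6) = 663*(-18) = -11934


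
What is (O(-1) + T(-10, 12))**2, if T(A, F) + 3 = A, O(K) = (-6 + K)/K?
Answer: 36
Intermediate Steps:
O(K) = (-6 + K)/K
T(A, F) = -3 + A
(O(-1) + T(-10, 12))**2 = ((-6 - 1)/(-1) + (-3 - 10))**2 = (-1*(-7) - 13)**2 = (7 - 13)**2 = (-6)**2 = 36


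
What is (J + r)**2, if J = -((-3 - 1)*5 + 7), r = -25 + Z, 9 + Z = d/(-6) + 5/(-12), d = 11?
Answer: 8649/16 ≈ 540.56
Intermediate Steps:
Z = -45/4 (Z = -9 + (11/(-6) + 5/(-12)) = -9 + (11*(-1/6) + 5*(-1/12)) = -9 + (-11/6 - 5/12) = -9 - 9/4 = -45/4 ≈ -11.250)
r = -145/4 (r = -25 - 45/4 = -145/4 ≈ -36.250)
J = 13 (J = -(-4*5 + 7) = -(-20 + 7) = -1*(-13) = 13)
(J + r)**2 = (13 - 145/4)**2 = (-93/4)**2 = 8649/16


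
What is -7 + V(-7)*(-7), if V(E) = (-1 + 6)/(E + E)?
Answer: -9/2 ≈ -4.5000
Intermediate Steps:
V(E) = 5/(2*E) (V(E) = 5/((2*E)) = 5*(1/(2*E)) = 5/(2*E))
-7 + V(-7)*(-7) = -7 + ((5/2)/(-7))*(-7) = -7 + ((5/2)*(-⅐))*(-7) = -7 - 5/14*(-7) = -7 + 5/2 = -9/2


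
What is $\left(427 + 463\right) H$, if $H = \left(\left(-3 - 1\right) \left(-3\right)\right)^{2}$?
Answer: $128160$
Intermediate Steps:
$H = 144$ ($H = \left(\left(-4\right) \left(-3\right)\right)^{2} = 12^{2} = 144$)
$\left(427 + 463\right) H = \left(427 + 463\right) 144 = 890 \cdot 144 = 128160$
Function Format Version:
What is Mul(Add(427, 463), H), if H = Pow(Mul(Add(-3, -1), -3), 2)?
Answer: 128160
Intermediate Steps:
H = 144 (H = Pow(Mul(-4, -3), 2) = Pow(12, 2) = 144)
Mul(Add(427, 463), H) = Mul(Add(427, 463), 144) = Mul(890, 144) = 128160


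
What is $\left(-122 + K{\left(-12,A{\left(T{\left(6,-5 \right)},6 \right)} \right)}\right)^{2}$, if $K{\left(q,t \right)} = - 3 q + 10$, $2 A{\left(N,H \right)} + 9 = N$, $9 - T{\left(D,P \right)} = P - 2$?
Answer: $5776$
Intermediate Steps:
$T{\left(D,P \right)} = 11 - P$ ($T{\left(D,P \right)} = 9 - \left(P - 2\right) = 9 - \left(-2 + P\right) = 11 - P$)
$A{\left(N,H \right)} = - \frac{9}{2} + \frac{N}{2}$
$K{\left(q,t \right)} = 10 - 3 q$
$\left(-122 + K{\left(-12,A{\left(T{\left(6,-5 \right)},6 \right)} \right)}\right)^{2} = \left(-122 + \left(10 - -36\right)\right)^{2} = \left(-122 + \left(10 + 36\right)\right)^{2} = \left(-122 + 46\right)^{2} = \left(-76\right)^{2} = 5776$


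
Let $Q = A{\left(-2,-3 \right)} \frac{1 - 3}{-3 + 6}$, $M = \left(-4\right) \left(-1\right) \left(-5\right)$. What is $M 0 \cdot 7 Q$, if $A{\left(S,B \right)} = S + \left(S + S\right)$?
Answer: $0$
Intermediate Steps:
$A{\left(S,B \right)} = 3 S$ ($A{\left(S,B \right)} = S + 2 S = 3 S$)
$M = -20$ ($M = 4 \left(-5\right) = -20$)
$Q = 4$ ($Q = 3 \left(-2\right) \frac{1 - 3}{-3 + 6} = - 6 \left(- \frac{2}{3}\right) = - 6 \left(\left(-2\right) \frac{1}{3}\right) = \left(-6\right) \left(- \frac{2}{3}\right) = 4$)
$M 0 \cdot 7 Q = - 20 \cdot 0 \cdot 7 \cdot 4 = \left(-20\right) 0 \cdot 4 = 0 \cdot 4 = 0$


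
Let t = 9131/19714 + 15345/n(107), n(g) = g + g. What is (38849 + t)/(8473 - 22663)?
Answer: -20525058896/7483089405 ≈ -2.7429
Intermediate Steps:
n(g) = 2*g
t = 76116341/1054699 (t = 9131/19714 + 15345/((2*107)) = 9131*(1/19714) + 15345/214 = 9131/19714 + 15345*(1/214) = 9131/19714 + 15345/214 = 76116341/1054699 ≈ 72.169)
(38849 + t)/(8473 - 22663) = (38849 + 76116341/1054699)/(8473 - 22663) = (41050117792/1054699)/(-14190) = (41050117792/1054699)*(-1/14190) = -20525058896/7483089405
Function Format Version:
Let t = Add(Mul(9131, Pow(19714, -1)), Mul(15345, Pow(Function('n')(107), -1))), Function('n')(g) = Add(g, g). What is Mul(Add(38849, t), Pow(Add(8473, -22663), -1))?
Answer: Rational(-20525058896, 7483089405) ≈ -2.7429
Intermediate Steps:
Function('n')(g) = Mul(2, g)
t = Rational(76116341, 1054699) (t = Add(Mul(9131, Pow(19714, -1)), Mul(15345, Pow(Mul(2, 107), -1))) = Add(Mul(9131, Rational(1, 19714)), Mul(15345, Pow(214, -1))) = Add(Rational(9131, 19714), Mul(15345, Rational(1, 214))) = Add(Rational(9131, 19714), Rational(15345, 214)) = Rational(76116341, 1054699) ≈ 72.169)
Mul(Add(38849, t), Pow(Add(8473, -22663), -1)) = Mul(Add(38849, Rational(76116341, 1054699)), Pow(Add(8473, -22663), -1)) = Mul(Rational(41050117792, 1054699), Pow(-14190, -1)) = Mul(Rational(41050117792, 1054699), Rational(-1, 14190)) = Rational(-20525058896, 7483089405)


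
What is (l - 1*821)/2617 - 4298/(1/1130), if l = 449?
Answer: -12710088952/2617 ≈ -4.8567e+6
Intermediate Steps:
(l - 1*821)/2617 - 4298/(1/1130) = (449 - 1*821)/2617 - 4298/(1/1130) = (449 - 821)*(1/2617) - 4298/1/1130 = -372*1/2617 - 4298*1130 = -372/2617 - 4856740 = -12710088952/2617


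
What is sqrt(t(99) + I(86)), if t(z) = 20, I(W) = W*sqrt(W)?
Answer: sqrt(20 + 86*sqrt(86)) ≈ 28.592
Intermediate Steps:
I(W) = W**(3/2)
sqrt(t(99) + I(86)) = sqrt(20 + 86**(3/2)) = sqrt(20 + 86*sqrt(86))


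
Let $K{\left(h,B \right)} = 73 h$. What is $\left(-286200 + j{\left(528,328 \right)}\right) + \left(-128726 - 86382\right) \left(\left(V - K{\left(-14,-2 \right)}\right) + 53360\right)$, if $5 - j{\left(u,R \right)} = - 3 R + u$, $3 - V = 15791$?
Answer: $-8302163891$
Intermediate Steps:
$V = -15788$ ($V = 3 - 15791 = -15788$)
$j{\left(u,R \right)} = 5 - u + 3 R$ ($j{\left(u,R \right)} = 5 - \left(- 3 R + u\right) = 5 - \left(u - 3 R\right) = 5 + \left(- u + 3 R\right) = 5 - u + 3 R$)
$\left(-286200 + j{\left(528,328 \right)}\right) + \left(-128726 - 86382\right) \left(\left(V - K{\left(-14,-2 \right)}\right) + 53360\right) = \left(-286200 + \left(5 - 528 + 3 \cdot 328\right)\right) + \left(-128726 - 86382\right) \left(\left(-15788 - 73 \left(-14\right)\right) + 53360\right) = \left(-286200 + \left(5 - 528 + 984\right)\right) - 215108 \left(\left(-15788 - -1022\right) + 53360\right) = \left(-286200 + 461\right) - 215108 \left(\left(-15788 + 1022\right) + 53360\right) = -285739 - 215108 \left(-14766 + 53360\right) = -285739 - 8301878152 = -8302163891$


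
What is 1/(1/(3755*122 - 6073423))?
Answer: -5615313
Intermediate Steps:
1/(1/(3755*122 - 6073423)) = 1/(1/(458110 - 6073423)) = 1/(1/(-5615313)) = 1/(-1/5615313) = -5615313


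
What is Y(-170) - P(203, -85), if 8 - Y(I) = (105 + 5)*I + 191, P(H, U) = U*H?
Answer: 35772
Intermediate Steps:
P(H, U) = H*U
Y(I) = -183 - 110*I (Y(I) = 8 - ((105 + 5)*I + 191) = 8 - (110*I + 191) = 8 - (191 + 110*I) = 8 + (-191 - 110*I) = -183 - 110*I)
Y(-170) - P(203, -85) = (-183 - 110*(-170)) - 203*(-85) = (-183 + 18700) - 1*(-17255) = 18517 + 17255 = 35772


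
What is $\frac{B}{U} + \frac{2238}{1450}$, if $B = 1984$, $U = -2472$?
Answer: $\frac{165971}{224025} \approx 0.74086$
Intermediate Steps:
$\frac{B}{U} + \frac{2238}{1450} = \frac{1984}{-2472} + \frac{2238}{1450} = 1984 \left(- \frac{1}{2472}\right) + 2238 \cdot \frac{1}{1450} = - \frac{248}{309} + \frac{1119}{725} = \frac{165971}{224025}$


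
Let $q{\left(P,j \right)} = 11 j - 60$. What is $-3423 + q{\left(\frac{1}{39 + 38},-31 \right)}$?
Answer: $-3824$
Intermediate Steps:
$q{\left(P,j \right)} = -60 + 11 j$
$-3423 + q{\left(\frac{1}{39 + 38},-31 \right)} = -3423 + \left(-60 + 11 \left(-31\right)\right) = -3423 - 401 = -3824$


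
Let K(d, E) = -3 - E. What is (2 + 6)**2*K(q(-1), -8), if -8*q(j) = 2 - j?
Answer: 320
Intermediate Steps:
q(j) = -1/4 + j/8 (q(j) = -(2 - j)/8 = -1/4 + j/8)
(2 + 6)**2*K(q(-1), -8) = (2 + 6)**2*(-3 - 1*(-8)) = 8**2*(-3 + 8) = 64*5 = 320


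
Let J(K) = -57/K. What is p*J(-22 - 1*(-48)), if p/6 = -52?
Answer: 684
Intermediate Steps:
p = -312 (p = 6*(-52) = -312)
p*J(-22 - 1*(-48)) = -(-17784)/(-22 - 1*(-48)) = -(-17784)/(-22 + 48) = -(-17784)/26 = -312*(-57/26) = 684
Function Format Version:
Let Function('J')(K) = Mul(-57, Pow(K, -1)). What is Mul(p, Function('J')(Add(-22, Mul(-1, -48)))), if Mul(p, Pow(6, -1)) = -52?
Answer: 684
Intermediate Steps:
p = -312 (p = Mul(6, -52) = -312)
Mul(p, Function('J')(Add(-22, Mul(-1, -48)))) = Mul(-312, Mul(-57, Pow(Add(-22, Mul(-1, -48)), -1))) = Mul(-312, Mul(-57, Pow(Add(-22, 48), -1))) = Mul(-312, Mul(-57, Pow(26, -1))) = Mul(-312, Mul(-57, Rational(1, 26))) = Mul(-312, Rational(-57, 26)) = 684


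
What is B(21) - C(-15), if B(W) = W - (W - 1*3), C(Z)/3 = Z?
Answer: 48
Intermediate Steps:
C(Z) = 3*Z
B(W) = 3 (B(W) = W - (W - 3) = W - (-3 + W) = W + (3 - W) = 3)
B(21) - C(-15) = 3 - 3*(-15) = 3 - 1*(-45) = 3 + 45 = 48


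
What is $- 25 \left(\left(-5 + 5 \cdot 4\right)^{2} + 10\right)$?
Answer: $-5875$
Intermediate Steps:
$- 25 \left(\left(-5 + 5 \cdot 4\right)^{2} + 10\right) = - 25 \left(\left(-5 + 20\right)^{2} + 10\right) = - 25 \left(15^{2} + 10\right) = - 25 \left(225 + 10\right) = \left(-25\right) 235 = -5875$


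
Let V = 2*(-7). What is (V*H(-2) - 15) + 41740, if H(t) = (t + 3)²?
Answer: 41711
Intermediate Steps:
H(t) = (3 + t)²
V = -14
(V*H(-2) - 15) + 41740 = (-14*(3 - 2)² - 15) + 41740 = (-14*1² - 15) + 41740 = (-14*1 - 15) + 41740 = (-14 - 15) + 41740 = -29 + 41740 = 41711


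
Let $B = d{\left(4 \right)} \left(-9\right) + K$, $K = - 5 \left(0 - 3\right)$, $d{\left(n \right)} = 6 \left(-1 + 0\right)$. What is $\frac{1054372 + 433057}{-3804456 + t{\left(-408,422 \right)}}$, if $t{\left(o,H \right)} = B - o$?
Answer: $- \frac{1487429}{3803979} \approx -0.39102$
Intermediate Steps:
$d{\left(n \right)} = -6$ ($d{\left(n \right)} = 6 \left(-1\right) = -6$)
$K = 15$ ($K = \left(-5\right) \left(-3\right) = 15$)
$B = 69$ ($B = \left(-6\right) \left(-9\right) + 15 = 54 + 15 = 69$)
$t{\left(o,H \right)} = 69 - o$
$\frac{1054372 + 433057}{-3804456 + t{\left(-408,422 \right)}} = \frac{1054372 + 433057}{-3804456 + \left(69 - -408\right)} = \frac{1487429}{-3804456 + \left(69 + 408\right)} = \frac{1487429}{-3804456 + 477} = \frac{1487429}{-3803979} = 1487429 \left(- \frac{1}{3803979}\right) = - \frac{1487429}{3803979}$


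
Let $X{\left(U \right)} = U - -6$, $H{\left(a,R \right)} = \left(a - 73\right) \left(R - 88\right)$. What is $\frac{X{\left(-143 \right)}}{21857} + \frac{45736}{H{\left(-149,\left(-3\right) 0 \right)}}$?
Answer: $\frac{11329265}{4852254} \approx 2.3348$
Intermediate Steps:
$H{\left(a,R \right)} = \left(-88 + R\right) \left(-73 + a\right)$ ($H{\left(a,R \right)} = \left(-73 + a\right) \left(-88 + R\right) = \left(-88 + R\right) \left(-73 + a\right)$)
$X{\left(U \right)} = 6 + U$ ($X{\left(U \right)} = U + 6 = 6 + U$)
$\frac{X{\left(-143 \right)}}{21857} + \frac{45736}{H{\left(-149,\left(-3\right) 0 \right)}} = \frac{6 - 143}{21857} + \frac{45736}{6424 - -13112 - 73 \left(\left(-3\right) 0\right) + \left(-3\right) 0 \left(-149\right)} = \left(-137\right) \frac{1}{21857} + \frac{45736}{6424 + 13112 - 0 + 0 \left(-149\right)} = - \frac{137}{21857} + \frac{45736}{6424 + 13112 + 0 + 0} = - \frac{137}{21857} + \frac{45736}{19536} = - \frac{137}{21857} + 45736 \cdot \frac{1}{19536} = - \frac{137}{21857} + \frac{5717}{2442} = \frac{11329265}{4852254}$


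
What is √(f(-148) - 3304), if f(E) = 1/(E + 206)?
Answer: I*√11114598/58 ≈ 57.48*I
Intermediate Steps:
f(E) = 1/(206 + E)
√(f(-148) - 3304) = √(1/(206 - 148) - 3304) = √(1/58 - 3304) = √(-191631/58) = I*√11114598/58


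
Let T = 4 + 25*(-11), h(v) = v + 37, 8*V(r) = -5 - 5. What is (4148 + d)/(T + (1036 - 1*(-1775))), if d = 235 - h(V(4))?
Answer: 17389/10160 ≈ 1.7115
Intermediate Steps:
V(r) = -5/4 (V(r) = (-5 - 5)/8 = (⅛)*(-10) = -5/4)
h(v) = 37 + v
d = 797/4 (d = 235 - (37 - 5/4) = 235 - 1*143/4 = 235 - 143/4 = 797/4 ≈ 199.25)
T = -271 (T = 4 - 275 = -271)
(4148 + d)/(T + (1036 - 1*(-1775))) = (4148 + 797/4)/(-271 + (1036 - 1*(-1775))) = 17389/(4*(-271 + (1036 + 1775))) = 17389/(4*(-271 + 2811)) = (17389/4)/2540 = (17389/4)*(1/2540) = 17389/10160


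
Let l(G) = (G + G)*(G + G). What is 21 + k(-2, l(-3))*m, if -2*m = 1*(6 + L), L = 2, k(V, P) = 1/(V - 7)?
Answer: 193/9 ≈ 21.444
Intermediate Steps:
l(G) = 4*G**2 (l(G) = (2*G)*(2*G) = 4*G**2)
k(V, P) = 1/(-7 + V)
m = -4 (m = -(6 + 2)/2 = -8/2 = -1/2*8 = -4)
21 + k(-2, l(-3))*m = 21 - 4/(-7 - 2) = 21 - 4/(-9) = 21 - 1/9*(-4) = 21 + 4/9 = 193/9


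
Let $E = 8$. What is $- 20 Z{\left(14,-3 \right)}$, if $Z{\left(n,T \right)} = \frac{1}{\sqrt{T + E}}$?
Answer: $- 4 \sqrt{5} \approx -8.9443$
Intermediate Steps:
$Z{\left(n,T \right)} = \frac{1}{\sqrt{8 + T}}$ ($Z{\left(n,T \right)} = \frac{1}{\sqrt{T + 8}} = \frac{1}{\sqrt{8 + T}}$)
$- 20 Z{\left(14,-3 \right)} = - \frac{20}{\sqrt{8 - 3}} = - \frac{20}{\sqrt{5}} = - 20 \frac{\sqrt{5}}{5} = - 4 \sqrt{5}$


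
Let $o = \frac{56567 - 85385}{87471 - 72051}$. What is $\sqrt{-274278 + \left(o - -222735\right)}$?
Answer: $\frac{i \sqrt{340448704410}}{2570} \approx 227.03 i$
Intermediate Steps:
$o = - \frac{4803}{2570}$ ($o = - \frac{28818}{15420} = \left(-28818\right) \frac{1}{15420} = - \frac{4803}{2570} \approx -1.8689$)
$\sqrt{-274278 + \left(o - -222735\right)} = \sqrt{-274278 - - \frac{572424147}{2570}} = \sqrt{-274278 + \left(- \frac{4803}{2570} + 222735\right)} = \sqrt{-274278 + \frac{572424147}{2570}} = \sqrt{- \frac{132470313}{2570}} = \frac{i \sqrt{340448704410}}{2570}$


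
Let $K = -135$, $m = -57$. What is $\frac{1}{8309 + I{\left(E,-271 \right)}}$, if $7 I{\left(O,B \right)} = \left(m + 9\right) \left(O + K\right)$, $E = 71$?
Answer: $\frac{7}{61235} \approx 0.00011431$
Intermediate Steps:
$I{\left(O,B \right)} = \frac{6480}{7} - \frac{48 O}{7}$ ($I{\left(O,B \right)} = \frac{\left(-57 + 9\right) \left(O - 135\right)}{7} = \frac{\left(-48\right) \left(-135 + O\right)}{7} = \frac{6480 - 48 O}{7} = \frac{6480}{7} - \frac{48 O}{7}$)
$\frac{1}{8309 + I{\left(E,-271 \right)}} = \frac{1}{8309 + \left(\frac{6480}{7} - \frac{3408}{7}\right)} = \frac{1}{8309 + \frac{3072}{7}} = \frac{1}{\frac{61235}{7}} = \frac{7}{61235}$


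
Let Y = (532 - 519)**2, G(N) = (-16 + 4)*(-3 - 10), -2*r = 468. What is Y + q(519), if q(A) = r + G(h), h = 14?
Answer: 91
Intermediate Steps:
r = -234 (r = -1/2*468 = -234)
G(N) = 156 (G(N) = -12*(-13) = 156)
Y = 169 (Y = 13**2 = 169)
q(A) = -78 (q(A) = -234 + 156 = -78)
Y + q(519) = 169 - 78 = 91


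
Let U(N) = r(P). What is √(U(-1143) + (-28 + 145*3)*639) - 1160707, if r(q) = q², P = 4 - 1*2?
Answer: -1160707 + √260077 ≈ -1.1602e+6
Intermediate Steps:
P = 2 (P = 4 - 2 = 2)
U(N) = 4 (U(N) = 2² = 4)
√(U(-1143) + (-28 + 145*3)*639) - 1160707 = √(4 + (-28 + 145*3)*639) - 1160707 = √(4 + (-28 + 435)*639) - 1160707 = √(4 + 407*639) - 1160707 = √(4 + 260073) - 1160707 = √260077 - 1160707 = -1160707 + √260077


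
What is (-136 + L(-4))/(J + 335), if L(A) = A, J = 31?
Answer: -70/183 ≈ -0.38251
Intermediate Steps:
(-136 + L(-4))/(J + 335) = (-136 - 4)/(31 + 335) = -140/366 = -140*1/366 = -70/183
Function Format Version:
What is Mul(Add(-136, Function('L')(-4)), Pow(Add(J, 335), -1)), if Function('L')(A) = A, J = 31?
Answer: Rational(-70, 183) ≈ -0.38251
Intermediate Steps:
Mul(Add(-136, Function('L')(-4)), Pow(Add(J, 335), -1)) = Mul(Add(-136, -4), Pow(Add(31, 335), -1)) = Mul(-140, Pow(366, -1)) = Mul(-140, Rational(1, 366)) = Rational(-70, 183)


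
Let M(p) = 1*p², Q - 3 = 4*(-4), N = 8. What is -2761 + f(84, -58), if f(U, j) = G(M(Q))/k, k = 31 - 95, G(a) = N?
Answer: -22089/8 ≈ -2761.1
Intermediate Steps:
Q = -13 (Q = 3 + 4*(-4) = 3 - 16 = -13)
M(p) = p²
G(a) = 8
k = -64
f(U, j) = -⅛ (f(U, j) = 8/(-64) = 8*(-1/64) = -⅛)
-2761 + f(84, -58) = -2761 - ⅛ = -22089/8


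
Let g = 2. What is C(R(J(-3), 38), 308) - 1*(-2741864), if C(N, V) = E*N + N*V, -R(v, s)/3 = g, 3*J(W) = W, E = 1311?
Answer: 2732150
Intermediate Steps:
J(W) = W/3
R(v, s) = -6 (R(v, s) = -3*2 = -6)
C(N, V) = 1311*N + N*V
C(R(J(-3), 38), 308) - 1*(-2741864) = -6*(1311 + 308) - 1*(-2741864) = -6*1619 + 2741864 = -9714 + 2741864 = 2732150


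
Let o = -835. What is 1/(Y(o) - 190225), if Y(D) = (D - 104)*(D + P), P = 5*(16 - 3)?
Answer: 1/532805 ≈ 1.8769e-6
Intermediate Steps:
P = 65 (P = 5*13 = 65)
Y(D) = (-104 + D)*(65 + D) (Y(D) = (D - 104)*(D + 65) = (-104 + D)*(65 + D))
1/(Y(o) - 190225) = 1/((-6760 + (-835)² - 39*(-835)) - 190225) = 1/((-6760 + 697225 + 32565) - 190225) = 1/(723030 - 190225) = 1/532805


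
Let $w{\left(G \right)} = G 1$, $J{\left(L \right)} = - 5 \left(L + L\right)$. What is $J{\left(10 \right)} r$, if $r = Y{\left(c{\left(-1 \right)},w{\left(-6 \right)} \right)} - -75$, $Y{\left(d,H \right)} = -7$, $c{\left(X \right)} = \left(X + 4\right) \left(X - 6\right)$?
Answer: $-6800$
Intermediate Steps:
$J{\left(L \right)} = - 10 L$ ($J{\left(L \right)} = - 5 \cdot 2 L = - 10 L$)
$c{\left(X \right)} = \left(-6 + X\right) \left(4 + X\right)$ ($c{\left(X \right)} = \left(4 + X\right) \left(-6 + X\right) = \left(-6 + X\right) \left(4 + X\right)$)
$w{\left(G \right)} = G$
$r = 68$ ($r = -7 - -75 = -7 + 75 = 68$)
$J{\left(10 \right)} r = \left(-10\right) 10 \cdot 68 = \left(-100\right) 68 = -6800$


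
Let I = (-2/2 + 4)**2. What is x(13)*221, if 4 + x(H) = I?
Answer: 1105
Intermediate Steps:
I = 9 (I = (-2*1/2 + 4)**2 = (-1 + 4)**2 = 3**2 = 9)
x(H) = 5 (x(H) = -4 + 9 = 5)
x(13)*221 = 5*221 = 1105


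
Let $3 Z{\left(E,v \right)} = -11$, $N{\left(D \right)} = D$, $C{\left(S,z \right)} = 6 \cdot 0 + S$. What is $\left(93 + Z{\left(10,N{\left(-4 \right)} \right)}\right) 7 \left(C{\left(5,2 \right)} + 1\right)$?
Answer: $3752$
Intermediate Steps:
$C{\left(S,z \right)} = S$ ($C{\left(S,z \right)} = 0 + S = S$)
$Z{\left(E,v \right)} = - \frac{11}{3}$ ($Z{\left(E,v \right)} = \frac{1}{3} \left(-11\right) = - \frac{11}{3}$)
$\left(93 + Z{\left(10,N{\left(-4 \right)} \right)}\right) 7 \left(C{\left(5,2 \right)} + 1\right) = \left(93 - \frac{11}{3}\right) 7 \left(5 + 1\right) = \frac{268 \cdot 7 \cdot 6}{3} = \frac{268}{3} \cdot 42 = 3752$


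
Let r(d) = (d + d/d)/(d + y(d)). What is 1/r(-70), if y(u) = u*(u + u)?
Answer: -9730/69 ≈ -141.01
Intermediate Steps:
y(u) = 2*u² (y(u) = u*(2*u) = 2*u²)
r(d) = (1 + d)/(d + 2*d²) (r(d) = (d + d/d)/(d + 2*d²) = (d + 1)/(d + 2*d²) = (1 + d)/(d + 2*d²))
1/r(-70) = 1/((1 - 70)/((-70)*(1 + 2*(-70)))) = 1/(-1/70*(-69)/(1 - 140)) = 1/(-1/70*(-69)/(-139)) = 1/(-1/70*(-1/139)*(-69)) = 1/(-69/9730) = -9730/69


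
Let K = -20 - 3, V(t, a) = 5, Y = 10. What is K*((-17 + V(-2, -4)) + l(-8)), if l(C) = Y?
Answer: 46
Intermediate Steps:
K = -23
l(C) = 10
K*((-17 + V(-2, -4)) + l(-8)) = -23*((-17 + 5) + 10) = -23*(-12 + 10) = -23*(-2) = 46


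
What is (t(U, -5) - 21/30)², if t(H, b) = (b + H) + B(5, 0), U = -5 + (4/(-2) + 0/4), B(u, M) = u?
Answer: 5929/100 ≈ 59.290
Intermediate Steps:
U = -7 (U = -5 + (4*(-½) + 0*(¼)) = -5 + (-2 + 0) = -5 - 2 = -7)
t(H, b) = 5 + H + b (t(H, b) = (b + H) + 5 = (H + b) + 5 = 5 + H + b)
(t(U, -5) - 21/30)² = ((5 - 7 - 5) - 21/30)² = (-7 - 21*1/30)² = (-7 - 7/10)² = (-77/10)² = 5929/100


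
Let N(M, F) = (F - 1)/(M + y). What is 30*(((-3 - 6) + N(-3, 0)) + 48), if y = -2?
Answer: 1176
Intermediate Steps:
N(M, F) = (-1 + F)/(-2 + M) (N(M, F) = (F - 1)/(M - 2) = (-1 + F)/(-2 + M))
30*(((-3 - 6) + N(-3, 0)) + 48) = 30*(((-3 - 6) + (-1 + 0)/(-2 - 3)) + 48) = 30*((-9 - 1/(-5)) + 48) = 30*((-9 - ⅕*(-1)) + 48) = 30*((-9 + ⅕) + 48) = 30*(-44/5 + 48) = 30*(196/5) = 1176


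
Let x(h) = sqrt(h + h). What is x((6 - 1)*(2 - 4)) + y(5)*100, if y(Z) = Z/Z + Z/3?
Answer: 800/3 + 2*I*sqrt(5) ≈ 266.67 + 4.4721*I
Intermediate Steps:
x(h) = sqrt(2)*sqrt(h) (x(h) = sqrt(2*h) = sqrt(2)*sqrt(h))
y(Z) = 1 + Z/3 (y(Z) = 1 + Z*(1/3) = 1 + Z/3)
x((6 - 1)*(2 - 4)) + y(5)*100 = sqrt(2)*sqrt((6 - 1)*(2 - 4)) + (1 + (1/3)*5)*100 = sqrt(2)*sqrt(5*(-2)) + (1 + 5/3)*100 = sqrt(2)*sqrt(-10) + (8/3)*100 = sqrt(2)*(I*sqrt(10)) + 800/3 = 2*I*sqrt(5) + 800/3 = 800/3 + 2*I*sqrt(5)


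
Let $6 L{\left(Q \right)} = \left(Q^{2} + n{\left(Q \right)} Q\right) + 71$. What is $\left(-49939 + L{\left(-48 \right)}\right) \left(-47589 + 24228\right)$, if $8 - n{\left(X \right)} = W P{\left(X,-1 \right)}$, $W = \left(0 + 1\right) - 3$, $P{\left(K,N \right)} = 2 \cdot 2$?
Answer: $\frac{2320736249}{2} \approx 1.1604 \cdot 10^{9}$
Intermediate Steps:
$P{\left(K,N \right)} = 4$
$W = -2$ ($W = 1 - 3 = -2$)
$n{\left(X \right)} = 16$ ($n{\left(X \right)} = 8 - \left(-2\right) 4 = 8 - -8 = 8 + 8 = 16$)
$L{\left(Q \right)} = \frac{71}{6} + \frac{Q^{2}}{6} + \frac{8 Q}{3}$ ($L{\left(Q \right)} = \frac{\left(Q^{2} + 16 Q\right) + 71}{6} = \frac{71 + Q^{2} + 16 Q}{6} = \frac{71}{6} + \frac{Q^{2}}{6} + \frac{8 Q}{3}$)
$\left(-49939 + L{\left(-48 \right)}\right) \left(-47589 + 24228\right) = \left(-49939 + \left(\frac{71}{6} + \frac{\left(-48\right)^{2}}{6} + \frac{8}{3} \left(-48\right)\right)\right) \left(-47589 + 24228\right) = \left(-49939 + \left(\frac{71}{6} + \frac{1}{6} \cdot 2304 - 128\right)\right) \left(-23361\right) = \left(-49939 + \left(\frac{71}{6} + 384 - 128\right)\right) \left(-23361\right) = \left(-49939 + \frac{1607}{6}\right) \left(-23361\right) = \left(- \frac{298027}{6}\right) \left(-23361\right) = \frac{2320736249}{2}$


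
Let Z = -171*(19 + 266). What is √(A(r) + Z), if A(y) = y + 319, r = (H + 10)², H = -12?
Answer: 14*I*√247 ≈ 220.03*I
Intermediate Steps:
Z = -48735 (Z = -171*285 = -48735)
r = 4 (r = (-12 + 10)² = (-2)² = 4)
A(y) = 319 + y
√(A(r) + Z) = √((319 + 4) - 48735) = √(323 - 48735) = √(-48412) = 14*I*√247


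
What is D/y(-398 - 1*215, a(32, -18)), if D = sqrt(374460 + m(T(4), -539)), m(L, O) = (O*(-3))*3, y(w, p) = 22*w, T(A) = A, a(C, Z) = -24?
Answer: -sqrt(379311)/13486 ≈ -0.045668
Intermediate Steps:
m(L, O) = -9*O (m(L, O) = -3*O*3 = -9*O)
D = sqrt(379311) (D = sqrt(374460 - 9*(-539)) = sqrt(374460 + 4851) = sqrt(379311) ≈ 615.88)
D/y(-398 - 1*215, a(32, -18)) = sqrt(379311)/((22*(-398 - 1*215))) = sqrt(379311)/((22*(-398 - 215))) = sqrt(379311)/((22*(-613))) = sqrt(379311)/(-13486) = sqrt(379311)*(-1/13486) = -sqrt(379311)/13486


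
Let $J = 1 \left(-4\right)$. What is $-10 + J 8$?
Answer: $-42$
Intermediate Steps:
$J = -4$
$-10 + J 8 = -10 - 32 = -42$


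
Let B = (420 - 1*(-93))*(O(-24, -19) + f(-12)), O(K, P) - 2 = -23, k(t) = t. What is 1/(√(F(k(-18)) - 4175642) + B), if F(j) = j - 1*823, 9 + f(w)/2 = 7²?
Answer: 10089/306755924 - I*√4176483/920267772 ≈ 3.2889e-5 - 2.2207e-6*I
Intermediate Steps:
O(K, P) = -21 (O(K, P) = 2 - 23 = -21)
f(w) = 80 (f(w) = -18 + 2*7² = -18 + 2*49 = -18 + 98 = 80)
F(j) = -823 + j (F(j) = j - 823 = -823 + j)
B = 30267 (B = (420 - 1*(-93))*(-21 + 80) = (420 + 93)*59 = 513*59 = 30267)
1/(√(F(k(-18)) - 4175642) + B) = 1/(√((-823 - 18) - 4175642) + 30267) = 1/(√(-841 - 4175642) + 30267) = 1/(√(-4176483) + 30267) = 1/(I*√4176483 + 30267) = 1/(30267 + I*√4176483)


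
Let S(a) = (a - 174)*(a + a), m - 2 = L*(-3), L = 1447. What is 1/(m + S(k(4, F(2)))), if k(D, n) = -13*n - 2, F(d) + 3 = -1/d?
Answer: -2/31385 ≈ -6.3725e-5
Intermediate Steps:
F(d) = -3 - 1/d
k(D, n) = -2 - 13*n
m = -4339 (m = 2 + 1447*(-3) = 2 - 4341 = -4339)
S(a) = 2*a*(-174 + a) (S(a) = (-174 + a)*(2*a) = 2*a*(-174 + a))
1/(m + S(k(4, F(2)))) = 1/(-4339 + 2*(-2 - 13*(-3 - 1/2))*(-174 + (-2 - 13*(-3 - 1/2)))) = 1/(-4339 + 2*(-2 - 13*(-7/2))*(-174 + (-2 - 13*(-7/2)))) = 1/(-4339 + 2*(-2 + 91/2)*(-174 + (-2 + 91/2))) = 1/(-4339 + 2*(87/2)*(-174 + 87/2)) = 1/(-4339 + 2*(87/2)*(-261/2)) = 1/(-4339 - 22707/2) = 1/(-31385/2) = -2/31385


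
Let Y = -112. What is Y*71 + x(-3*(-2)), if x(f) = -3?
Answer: -7955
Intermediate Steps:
Y*71 + x(-3*(-2)) = -112*71 - 3 = -7952 - 3 = -7955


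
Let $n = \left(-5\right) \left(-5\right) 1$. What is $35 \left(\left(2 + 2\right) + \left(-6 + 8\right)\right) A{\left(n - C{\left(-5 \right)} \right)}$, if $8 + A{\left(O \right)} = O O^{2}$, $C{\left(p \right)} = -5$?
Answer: $5668320$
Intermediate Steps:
$n = 25$ ($n = 25 \cdot 1 = 25$)
$A{\left(O \right)} = -8 + O^{3}$ ($A{\left(O \right)} = -8 + O O^{2} = -8 + O^{3}$)
$35 \left(\left(2 + 2\right) + \left(-6 + 8\right)\right) A{\left(n - C{\left(-5 \right)} \right)} = 35 \left(\left(2 + 2\right) + \left(-6 + 8\right)\right) \left(-8 + \left(25 - -5\right)^{3}\right) = 35 \left(4 + 2\right) \left(-8 + \left(25 + 5\right)^{3}\right) = 35 \cdot 6 \left(-8 + 30^{3}\right) = 210 \left(-8 + 27000\right) = 210 \cdot 26992 = 5668320$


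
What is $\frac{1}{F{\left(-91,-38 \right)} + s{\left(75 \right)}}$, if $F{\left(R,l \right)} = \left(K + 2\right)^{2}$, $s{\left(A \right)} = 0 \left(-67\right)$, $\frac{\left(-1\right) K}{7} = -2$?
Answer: $\frac{1}{256} \approx 0.0039063$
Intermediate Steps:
$K = 14$ ($K = \left(-7\right) \left(-2\right) = 14$)
$s{\left(A \right)} = 0$
$F{\left(R,l \right)} = 256$ ($F{\left(R,l \right)} = \left(14 + 2\right)^{2} = 16^{2} = 256$)
$\frac{1}{F{\left(-91,-38 \right)} + s{\left(75 \right)}} = \frac{1}{256 + 0} = \frac{1}{256}$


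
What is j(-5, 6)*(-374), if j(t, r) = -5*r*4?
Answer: 44880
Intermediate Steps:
j(t, r) = -20*r
j(-5, 6)*(-374) = -20*6*(-374) = -120*(-374) = 44880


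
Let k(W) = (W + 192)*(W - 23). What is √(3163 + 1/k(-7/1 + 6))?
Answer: √16616072886/2292 ≈ 56.241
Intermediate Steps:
k(W) = (-23 + W)*(192 + W) (k(W) = (192 + W)*(-23 + W) = (-23 + W)*(192 + W))
√(3163 + 1/k(-7/1 + 6)) = √(3163 + 1/(-4416 + (-7/1 + 6)² + 169*(-7/1 + 6))) = √(3163 + 1/(-4416 + (-7*1 + 6)² + 169*(-7*1 + 6))) = √(3163 + 1/(-4416 + (-7 + 6)² + 169*(-7 + 6))) = √(3163 + 1/(-4416 + (-1)² + 169*(-1))) = √(3163 + 1/(-4416 + 1 - 169)) = √(3163 + 1/(-4584)) = √(3163 - 1/4584) = √(14499191/4584) = √16616072886/2292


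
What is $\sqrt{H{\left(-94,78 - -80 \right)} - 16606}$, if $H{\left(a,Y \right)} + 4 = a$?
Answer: $24 i \sqrt{29} \approx 129.24 i$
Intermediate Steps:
$H{\left(a,Y \right)} = -4 + a$
$\sqrt{H{\left(-94,78 - -80 \right)} - 16606} = \sqrt{\left(-4 - 94\right) - 16606} = \sqrt{-98 - 16606} = \sqrt{-16704} = 24 i \sqrt{29}$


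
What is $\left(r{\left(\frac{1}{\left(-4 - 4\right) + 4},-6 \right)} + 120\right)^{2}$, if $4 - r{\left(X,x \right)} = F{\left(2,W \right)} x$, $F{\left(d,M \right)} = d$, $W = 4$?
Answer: $18496$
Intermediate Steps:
$r{\left(X,x \right)} = 4 - 2 x$
$\left(r{\left(\frac{1}{\left(-4 - 4\right) + 4},-6 \right)} + 120\right)^{2} = \left(\left(4 - -12\right) + 120\right)^{2} = \left(\left(4 + 12\right) + 120\right)^{2} = \left(16 + 120\right)^{2} = 136^{2} = 18496$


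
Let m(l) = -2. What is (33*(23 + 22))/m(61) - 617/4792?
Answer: -3558677/4792 ≈ -742.63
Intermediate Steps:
(33*(23 + 22))/m(61) - 617/4792 = (33*(23 + 22))/(-2) - 617/4792 = (33*45)*(-½) - 617*1/4792 = 1485*(-½) - 617/4792 = -1485/2 - 617/4792 = -3558677/4792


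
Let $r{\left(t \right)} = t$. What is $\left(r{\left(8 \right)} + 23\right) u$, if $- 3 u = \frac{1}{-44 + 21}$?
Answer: $\frac{31}{69} \approx 0.44928$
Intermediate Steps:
$u = \frac{1}{69}$ ($u = - \frac{1}{3 \left(-44 + 21\right)} = - \frac{1}{3 \left(-23\right)} = \left(- \frac{1}{3}\right) \left(- \frac{1}{23}\right) = \frac{1}{69} \approx 0.014493$)
$\left(r{\left(8 \right)} + 23\right) u = \left(8 + 23\right) \frac{1}{69} = 31 \cdot \frac{1}{69} = \frac{31}{69}$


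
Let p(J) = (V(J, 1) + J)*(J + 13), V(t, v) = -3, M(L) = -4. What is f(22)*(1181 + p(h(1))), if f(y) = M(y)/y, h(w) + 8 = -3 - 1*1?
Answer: -212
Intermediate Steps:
h(w) = -12 (h(w) = -8 + (-3 - 1*1) = -8 + (-3 - 1) = -8 - 4 = -12)
f(y) = -4/y
p(J) = (-3 + J)*(13 + J) (p(J) = (-3 + J)*(J + 13) = (-3 + J)*(13 + J))
f(22)*(1181 + p(h(1))) = (-4/22)*(1181 + (-39 + (-12)² + 10*(-12))) = (-4*1/22)*(1181 + (-39 + 144 - 120)) = -2*(1181 - 15)/11 = -2/11*1166 = -212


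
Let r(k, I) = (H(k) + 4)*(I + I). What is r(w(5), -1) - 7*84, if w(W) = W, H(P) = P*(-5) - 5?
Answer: -536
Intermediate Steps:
H(P) = -5 - 5*P (H(P) = -5*P - 5 = -5 - 5*P)
r(k, I) = 2*I*(-1 - 5*k) (r(k, I) = ((-5 - 5*k) + 4)*(I + I) = (-1 - 5*k)*(2*I) = 2*I*(-1 - 5*k))
r(w(5), -1) - 7*84 = -2*(-1)*(1 + 5*5) - 7*84 = -2*(-1)*(1 + 25) - 588 = -2*(-1)*26 - 588 = 52 - 588 = -536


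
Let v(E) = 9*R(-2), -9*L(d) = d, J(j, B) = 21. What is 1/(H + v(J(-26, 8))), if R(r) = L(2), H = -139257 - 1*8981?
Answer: -1/148240 ≈ -6.7458e-6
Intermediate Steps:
H = -148238 (H = -139257 - 8981 = -148238)
L(d) = -d/9
R(r) = -2/9 (R(r) = -⅑*2 = -2/9)
v(E) = -2 (v(E) = 9*(-2/9) = -2)
1/(H + v(J(-26, 8))) = 1/(-148238 - 2) = 1/(-148240) = -1/148240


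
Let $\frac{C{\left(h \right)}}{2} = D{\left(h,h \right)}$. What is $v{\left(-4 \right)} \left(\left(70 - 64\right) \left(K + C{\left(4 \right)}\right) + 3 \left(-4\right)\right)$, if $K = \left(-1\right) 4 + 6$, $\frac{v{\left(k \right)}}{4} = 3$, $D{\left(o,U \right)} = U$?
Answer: $576$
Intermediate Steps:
$v{\left(k \right)} = 12$ ($v{\left(k \right)} = 4 \cdot 3 = 12$)
$K = 2$ ($K = -4 + 6 = 2$)
$C{\left(h \right)} = 2 h$
$v{\left(-4 \right)} \left(\left(70 - 64\right) \left(K + C{\left(4 \right)}\right) + 3 \left(-4\right)\right) = 12 \left(\left(70 - 64\right) \left(2 + 2 \cdot 4\right) + 3 \left(-4\right)\right) = 12 \left(6 \left(2 + 8\right) - 12\right) = 12 \left(6 \cdot 10 - 12\right) = 12 \left(60 - 12\right) = 12 \cdot 48 = 576$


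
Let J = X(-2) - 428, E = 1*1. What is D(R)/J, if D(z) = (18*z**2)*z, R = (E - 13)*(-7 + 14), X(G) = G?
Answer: 5334336/215 ≈ 24811.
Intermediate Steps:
E = 1
R = -84 (R = (1 - 13)*(-7 + 14) = -12*7 = -84)
D(z) = 18*z**3
J = -430 (J = -2 - 428 = -430)
D(R)/J = (18*(-84)**3)/(-430) = (18*(-592704))*(-1/430) = -10668672*(-1/430) = 5334336/215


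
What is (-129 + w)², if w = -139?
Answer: 71824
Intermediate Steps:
(-129 + w)² = (-129 - 139)² = (-268)² = 71824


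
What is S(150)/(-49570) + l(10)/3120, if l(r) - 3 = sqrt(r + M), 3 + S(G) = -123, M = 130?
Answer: 18061/5155280 + sqrt(35)/1560 ≈ 0.0072958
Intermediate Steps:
S(G) = -126 (S(G) = -3 - 123 = -126)
l(r) = 3 + sqrt(130 + r) (l(r) = 3 + sqrt(r + 130) = 3 + sqrt(130 + r))
S(150)/(-49570) + l(10)/3120 = -126/(-49570) + (3 + sqrt(130 + 10))/3120 = -126*(-1/49570) + (3 + sqrt(140))*(1/3120) = 63/24785 + (3 + 2*sqrt(35))*(1/3120) = 63/24785 + (1/1040 + sqrt(35)/1560) = 18061/5155280 + sqrt(35)/1560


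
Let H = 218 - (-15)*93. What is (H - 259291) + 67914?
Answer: -189764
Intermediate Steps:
H = 1613 (H = 218 - 15*(-93) = 218 + 1395 = 1613)
(H - 259291) + 67914 = (1613 - 259291) + 67914 = -257678 + 67914 = -189764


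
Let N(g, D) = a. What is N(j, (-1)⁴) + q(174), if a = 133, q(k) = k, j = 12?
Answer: 307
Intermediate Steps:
N(g, D) = 133
N(j, (-1)⁴) + q(174) = 133 + 174 = 307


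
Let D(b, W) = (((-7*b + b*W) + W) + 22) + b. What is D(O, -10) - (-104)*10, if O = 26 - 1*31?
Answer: 1132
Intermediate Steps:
O = -5 (O = 26 - 31 = -5)
D(b, W) = 22 + W - 6*b + W*b (D(b, W) = (((-7*b + W*b) + W) + 22) + b = ((W - 7*b + W*b) + 22) + b = (22 + W - 7*b + W*b) + b = 22 + W - 6*b + W*b)
D(O, -10) - (-104)*10 = (22 - 10 - 6*(-5) - 10*(-5)) - (-104)*10 = (22 - 10 + 30 + 50) - 1*(-1040) = 92 + 1040 = 1132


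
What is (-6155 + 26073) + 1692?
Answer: 21610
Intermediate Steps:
(-6155 + 26073) + 1692 = 19918 + 1692 = 21610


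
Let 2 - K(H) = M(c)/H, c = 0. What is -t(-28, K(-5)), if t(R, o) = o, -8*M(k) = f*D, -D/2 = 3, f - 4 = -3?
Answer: -43/20 ≈ -2.1500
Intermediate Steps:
f = 1 (f = 4 - 3 = 1)
D = -6 (D = -2*3 = -6)
M(k) = ¾ (M(k) = -(-6)/8 = -⅛*(-6) = ¾)
K(H) = 2 - 3/(4*H)
-t(-28, K(-5)) = -(2 - ¾/(-5)) = -(2 - ¾*(-⅕)) = -(2 + 3/20) = -1*43/20 = -43/20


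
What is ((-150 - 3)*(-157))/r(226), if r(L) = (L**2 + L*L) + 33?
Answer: 24021/102185 ≈ 0.23507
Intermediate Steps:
r(L) = 33 + 2*L**2 (r(L) = (L**2 + L**2) + 33 = 2*L**2 + 33 = 33 + 2*L**2)
((-150 - 3)*(-157))/r(226) = ((-150 - 3)*(-157))/(33 + 2*226**2) = (-153*(-157))/(33 + 2*51076) = 24021/(33 + 102152) = 24021/102185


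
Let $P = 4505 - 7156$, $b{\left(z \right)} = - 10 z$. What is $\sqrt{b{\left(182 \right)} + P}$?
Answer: $i \sqrt{4471} \approx 66.865 i$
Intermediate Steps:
$P = -2651$
$\sqrt{b{\left(182 \right)} + P} = \sqrt{\left(-10\right) 182 - 2651} = \sqrt{-1820 - 2651} = \sqrt{-4471} = i \sqrt{4471}$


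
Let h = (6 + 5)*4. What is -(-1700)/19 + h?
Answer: 2536/19 ≈ 133.47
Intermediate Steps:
h = 44 (h = 11*4 = 44)
-(-1700)/19 + h = -(-1700)/19 + 44 = -34*(-50/19) + 44 = 1700/19 + 44 = 2536/19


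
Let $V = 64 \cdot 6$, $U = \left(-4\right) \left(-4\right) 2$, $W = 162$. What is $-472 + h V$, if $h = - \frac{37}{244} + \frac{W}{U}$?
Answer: $\frac{86240}{61} \approx 1413.8$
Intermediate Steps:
$U = 32$ ($U = 16 \cdot 2 = 32$)
$h = \frac{4793}{976}$ ($h = - \frac{37}{244} + \frac{162}{32} = \left(-37\right) \frac{1}{244} + 162 \cdot \frac{1}{32} = - \frac{37}{244} + \frac{81}{16} = \frac{4793}{976} \approx 4.9109$)
$V = 384$
$-472 + h V = -472 + \frac{4793}{976} \cdot 384 = -472 + \frac{115032}{61} = \frac{86240}{61}$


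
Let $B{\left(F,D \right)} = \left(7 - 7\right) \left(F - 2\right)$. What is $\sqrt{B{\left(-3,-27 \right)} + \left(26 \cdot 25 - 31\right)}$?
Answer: $\sqrt{619} \approx 24.88$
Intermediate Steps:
$B{\left(F,D \right)} = 0$ ($B{\left(F,D \right)} = 0 \left(-2 + F\right) = 0$)
$\sqrt{B{\left(-3,-27 \right)} + \left(26 \cdot 25 - 31\right)} = \sqrt{0 + \left(26 \cdot 25 - 31\right)} = \sqrt{0 + \left(650 - 31\right)} = \sqrt{0 + 619} = \sqrt{619}$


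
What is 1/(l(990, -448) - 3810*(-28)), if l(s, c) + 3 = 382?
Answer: 1/107059 ≈ 9.3406e-6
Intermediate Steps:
l(s, c) = 379 (l(s, c) = -3 + 382 = 379)
1/(l(990, -448) - 3810*(-28)) = 1/(379 - 3810*(-28)) = 1/(379 + 106680) = 1/107059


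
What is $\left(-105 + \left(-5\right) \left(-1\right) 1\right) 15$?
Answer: $-1500$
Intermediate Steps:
$\left(-105 + \left(-5\right) \left(-1\right) 1\right) 15 = \left(-105 + 5 \cdot 1\right) 15 = \left(-105 + 5\right) 15 = \left(-100\right) 15 = -1500$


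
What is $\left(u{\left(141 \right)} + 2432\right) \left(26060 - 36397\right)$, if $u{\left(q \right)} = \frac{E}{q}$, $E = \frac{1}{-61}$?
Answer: $- \frac{216225551647}{8601} \approx -2.514 \cdot 10^{7}$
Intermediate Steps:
$E = - \frac{1}{61} \approx -0.016393$
$u{\left(q \right)} = - \frac{1}{61 q}$
$\left(u{\left(141 \right)} + 2432\right) \left(26060 - 36397\right) = \left(- \frac{1}{61 \cdot 141} + 2432\right) \left(26060 - 36397\right) = \left(\left(- \frac{1}{61}\right) \frac{1}{141} + 2432\right) \left(-10337\right) = \left(- \frac{1}{8601} + 2432\right) \left(-10337\right) = \frac{20917631}{8601} \left(-10337\right) = - \frac{216225551647}{8601}$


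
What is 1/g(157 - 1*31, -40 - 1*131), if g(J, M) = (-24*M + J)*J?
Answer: 1/532980 ≈ 1.8762e-6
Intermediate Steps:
g(J, M) = J*(J - 24*M) (g(J, M) = (J - 24*M)*J = J*(J - 24*M))
1/g(157 - 1*31, -40 - 1*131) = 1/((157 - 1*31)*((157 - 1*31) - 24*(-40 - 1*131))) = 1/((157 - 31)*((157 - 31) - 24*(-40 - 131))) = 1/(126*(126 - 24*(-171))) = 1/(126*(126 + 4104)) = 1/(126*4230) = 1/532980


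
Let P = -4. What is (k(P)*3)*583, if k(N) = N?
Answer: -6996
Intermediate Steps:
(k(P)*3)*583 = -4*3*583 = -12*583 = -6996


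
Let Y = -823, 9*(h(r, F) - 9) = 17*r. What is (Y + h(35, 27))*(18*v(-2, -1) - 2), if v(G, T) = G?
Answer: 255778/9 ≈ 28420.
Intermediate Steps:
h(r, F) = 9 + 17*r/9 (h(r, F) = 9 + (17*r)/9 = 9 + 17*r/9)
(Y + h(35, 27))*(18*v(-2, -1) - 2) = (-823 + (9 + (17/9)*35))*(18*(-2) - 2) = (-823 + (9 + 595/9))*(-36 - 2) = (-823 + 676/9)*(-38) = -6731/9*(-38) = 255778/9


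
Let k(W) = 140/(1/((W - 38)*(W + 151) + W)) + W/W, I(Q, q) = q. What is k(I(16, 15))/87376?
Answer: -532419/87376 ≈ -6.0934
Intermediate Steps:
k(W) = 1 + 140*W + 140*(-38 + W)*(151 + W) (k(W) = 140/(1/((-38 + W)*(151 + W) + W)) + 1 = 140/(1/(W + (-38 + W)*(151 + W))) + 1 = 140*(W + (-38 + W)*(151 + W)) + 1 = (140*W + 140*(-38 + W)*(151 + W)) + 1 = 1 + 140*W + 140*(-38 + W)*(151 + W))
k(I(16, 15))/87376 = (-803319 + 140*15**2 + 15960*15)/87376 = (-803319 + 140*225 + 239400)*(1/87376) = (-803319 + 31500 + 239400)*(1/87376) = -532419*1/87376 = -532419/87376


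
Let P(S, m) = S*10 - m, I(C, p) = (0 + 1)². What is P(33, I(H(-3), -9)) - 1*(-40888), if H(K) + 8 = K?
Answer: 41217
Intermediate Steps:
H(K) = -8 + K
I(C, p) = 1 (I(C, p) = 1² = 1)
P(S, m) = -m + 10*S (P(S, m) = 10*S - m = -m + 10*S)
P(33, I(H(-3), -9)) - 1*(-40888) = (-1*1 + 10*33) - 1*(-40888) = (-1 + 330) + 40888 = 329 + 40888 = 41217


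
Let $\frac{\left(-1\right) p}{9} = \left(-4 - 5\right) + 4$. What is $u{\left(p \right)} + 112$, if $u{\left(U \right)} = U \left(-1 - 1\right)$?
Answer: $22$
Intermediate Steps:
$p = 45$ ($p = - 9 \left(\left(-4 - 5\right) + 4\right) = - 9 \left(-9 + 4\right) = \left(-9\right) \left(-5\right) = 45$)
$u{\left(U \right)} = - 2 U$ ($u{\left(U \right)} = U \left(-2\right) = - 2 U$)
$u{\left(p \right)} + 112 = \left(-2\right) 45 + 112 = -90 + 112 = 22$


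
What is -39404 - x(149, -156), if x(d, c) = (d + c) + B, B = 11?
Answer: -39408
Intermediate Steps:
x(d, c) = 11 + c + d (x(d, c) = (d + c) + 11 = (c + d) + 11 = 11 + c + d)
-39404 - x(149, -156) = -39404 - (11 - 156 + 149) = -39404 - 1*4 = -39404 - 4 = -39408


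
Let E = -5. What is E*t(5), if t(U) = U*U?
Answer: -125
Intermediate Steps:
t(U) = U²
E*t(5) = -5*5² = -5*25 = -125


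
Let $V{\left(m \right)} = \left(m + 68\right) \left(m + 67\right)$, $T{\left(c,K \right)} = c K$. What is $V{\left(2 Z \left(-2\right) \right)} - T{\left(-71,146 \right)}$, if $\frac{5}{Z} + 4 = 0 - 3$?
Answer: $\frac{750478}{49} \approx 15316.0$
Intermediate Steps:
$Z = - \frac{5}{7}$ ($Z = \frac{5}{-4 + \left(0 - 3\right)} = \frac{5}{-4 - 3} = \frac{5}{-7} = 5 \left(- \frac{1}{7}\right) = - \frac{5}{7} \approx -0.71429$)
$T{\left(c,K \right)} = K c$
$V{\left(m \right)} = \left(67 + m\right) \left(68 + m\right)$ ($V{\left(m \right)} = \left(68 + m\right) \left(67 + m\right) = \left(67 + m\right) \left(68 + m\right)$)
$V{\left(2 Z \left(-2\right) \right)} - T{\left(-71,146 \right)} = \left(4556 + \left(2 \left(- \frac{5}{7}\right) \left(-2\right)\right)^{2} + 135 \cdot 2 \left(- \frac{5}{7}\right) \left(-2\right)\right) - 146 \left(-71\right) = \left(4556 + \left(\left(- \frac{10}{7}\right) \left(-2\right)\right)^{2} + 135 \left(\left(- \frac{10}{7}\right) \left(-2\right)\right)\right) - -10366 = \left(4556 + \left(\frac{20}{7}\right)^{2} + 135 \cdot \frac{20}{7}\right) + 10366 = \left(4556 + \frac{400}{49} + \frac{2700}{7}\right) + 10366 = \frac{242544}{49} + 10366 = \frac{750478}{49}$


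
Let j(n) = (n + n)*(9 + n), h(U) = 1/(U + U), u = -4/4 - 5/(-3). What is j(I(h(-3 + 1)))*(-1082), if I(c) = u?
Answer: -125512/9 ≈ -13946.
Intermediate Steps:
u = ⅔ (u = -4*¼ - 5*(-⅓) = -1 + 5/3 = ⅔ ≈ 0.66667)
h(U) = 1/(2*U)
I(c) = ⅔
j(n) = 2*n*(9 + n) (j(n) = (2*n)*(9 + n) = 2*n*(9 + n))
j(I(h(-3 + 1)))*(-1082) = (2*(⅔)*(9 + ⅔))*(-1082) = (2*(⅔)*(29/3))*(-1082) = (116/9)*(-1082) = -125512/9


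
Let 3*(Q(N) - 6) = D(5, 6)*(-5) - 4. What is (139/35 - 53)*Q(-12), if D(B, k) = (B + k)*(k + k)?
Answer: 369512/35 ≈ 10557.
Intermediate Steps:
D(B, k) = 2*k*(B + k) (D(B, k) = (B + k)*(2*k) = 2*k*(B + k))
Q(N) = -646/3 (Q(N) = 6 + ((2*6*(5 + 6))*(-5) - 4)/3 = 6 + ((2*6*11)*(-5) - 4)/3 = 6 + (132*(-5) - 4)/3 = 6 + (-660 - 4)/3 = 6 + (⅓)*(-664) = 6 - 664/3 = -646/3)
(139/35 - 53)*Q(-12) = (139/35 - 53)*(-646/3) = -1716/35*(-646/3) = 369512/35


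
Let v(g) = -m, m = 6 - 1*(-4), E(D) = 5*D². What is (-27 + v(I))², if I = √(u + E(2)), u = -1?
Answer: 1369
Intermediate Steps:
m = 10 (m = 6 + 4 = 10)
I = √19 (I = √(-1 + 5*2²) = √(-1 + 5*4) = √(-1 + 20) = √19 ≈ 4.3589)
v(g) = -10 (v(g) = -1*10 = -10)
(-27 + v(I))² = (-27 - 10)² = (-37)² = 1369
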